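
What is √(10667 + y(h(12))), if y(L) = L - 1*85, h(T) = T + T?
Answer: √10606 ≈ 102.99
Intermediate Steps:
h(T) = 2*T
y(L) = -85 + L (y(L) = L - 85 = -85 + L)
√(10667 + y(h(12))) = √(10667 + (-85 + 2*12)) = √(10667 + (-85 + 24)) = √(10667 - 61) = √10606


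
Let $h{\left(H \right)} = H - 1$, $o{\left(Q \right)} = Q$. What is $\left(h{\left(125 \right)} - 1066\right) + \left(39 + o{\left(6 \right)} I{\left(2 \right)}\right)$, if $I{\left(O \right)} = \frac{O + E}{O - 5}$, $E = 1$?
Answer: $-909$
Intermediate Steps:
$I{\left(O \right)} = \frac{1 + O}{-5 + O}$ ($I{\left(O \right)} = \frac{O + 1}{O - 5} = \frac{1 + O}{-5 + O}$)
$h{\left(H \right)} = -1 + H$ ($h{\left(H \right)} = H - 1 = -1 + H$)
$\left(h{\left(125 \right)} - 1066\right) + \left(39 + o{\left(6 \right)} I{\left(2 \right)}\right) = \left(\left(-1 + 125\right) - 1066\right) + \left(39 + 6 \frac{1 + 2}{-5 + 2}\right) = \left(124 - 1066\right) + \left(39 + 6 \frac{1}{-3} \cdot 3\right) = -942 + \left(39 + 6 \left(\left(- \frac{1}{3}\right) 3\right)\right) = -942 + \left(39 + 6 \left(-1\right)\right) = -942 + \left(39 - 6\right) = -942 + 33 = -909$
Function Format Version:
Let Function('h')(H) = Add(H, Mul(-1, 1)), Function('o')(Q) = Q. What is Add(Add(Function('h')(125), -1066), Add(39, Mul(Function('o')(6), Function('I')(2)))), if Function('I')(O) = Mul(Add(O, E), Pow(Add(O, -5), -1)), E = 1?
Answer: -909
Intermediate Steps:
Function('I')(O) = Mul(Pow(Add(-5, O), -1), Add(1, O)) (Function('I')(O) = Mul(Add(O, 1), Pow(Add(O, -5), -1)) = Mul(Add(1, O), Pow(Add(-5, O), -1)) = Mul(Pow(Add(-5, O), -1), Add(1, O)))
Function('h')(H) = Add(-1, H) (Function('h')(H) = Add(H, -1) = Add(-1, H))
Add(Add(Function('h')(125), -1066), Add(39, Mul(Function('o')(6), Function('I')(2)))) = Add(Add(Add(-1, 125), -1066), Add(39, Mul(6, Mul(Pow(Add(-5, 2), -1), Add(1, 2))))) = Add(Add(124, -1066), Add(39, Mul(6, Mul(Pow(-3, -1), 3)))) = Add(-942, Add(39, Mul(6, Mul(Rational(-1, 3), 3)))) = Add(-942, Add(39, Mul(6, -1))) = Add(-942, Add(39, -6)) = Add(-942, 33) = -909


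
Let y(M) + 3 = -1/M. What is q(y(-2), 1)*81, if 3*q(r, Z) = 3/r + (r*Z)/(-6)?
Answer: -423/20 ≈ -21.150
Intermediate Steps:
y(M) = -3 - 1/M
q(r, Z) = 1/r - Z*r/18 (q(r, Z) = (3/r + (r*Z)/(-6))/3 = (3/r + (Z*r)*(-⅙))/3 = (3/r - Z*r/6)/3 = 1/r - Z*r/18)
q(y(-2), 1)*81 = (1/(-3 - 1/(-2)) - 1/18*1*(-3 - 1/(-2)))*81 = (1/(-3 - 1*(-½)) - 1/18*1*(-3 - 1*(-½)))*81 = (1/(-3 + ½) - 1/18*1*(-3 + ½))*81 = (1/(-5/2) - 1/18*1*(-5/2))*81 = (-⅖ + 5/36)*81 = -47/180*81 = -423/20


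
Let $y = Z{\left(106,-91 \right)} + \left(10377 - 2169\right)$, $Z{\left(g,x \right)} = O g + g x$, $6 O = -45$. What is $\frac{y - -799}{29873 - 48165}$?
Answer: $\frac{717}{9146} \approx 0.078395$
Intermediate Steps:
$O = - \frac{15}{2}$ ($O = \frac{1}{6} \left(-45\right) = - \frac{15}{2} \approx -7.5$)
$Z{\left(g,x \right)} = - \frac{15 g}{2} + g x$
$y = -2233$ ($y = \frac{1}{2} \cdot 106 \left(-15 + 2 \left(-91\right)\right) + \left(10377 - 2169\right) = \frac{1}{2} \cdot 106 \left(-15 - 182\right) + 8208 = \frac{1}{2} \cdot 106 \left(-197\right) + 8208 = -10441 + 8208 = -2233$)
$\frac{y - -799}{29873 - 48165} = \frac{-2233 - -799}{29873 - 48165} = \frac{-2233 + \left(-2412 + 3211\right)}{-18292} = \left(-2233 + 799\right) \left(- \frac{1}{18292}\right) = \left(-1434\right) \left(- \frac{1}{18292}\right) = \frac{717}{9146}$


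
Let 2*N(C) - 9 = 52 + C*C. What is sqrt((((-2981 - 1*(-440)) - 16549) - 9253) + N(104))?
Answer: I*sqrt(91618)/2 ≈ 151.34*I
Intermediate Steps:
N(C) = 61/2 + C**2/2 (N(C) = 9/2 + (52 + C*C)/2 = 9/2 + (52 + C**2)/2 = 9/2 + (26 + C**2/2) = 61/2 + C**2/2)
sqrt((((-2981 - 1*(-440)) - 16549) - 9253) + N(104)) = sqrt((((-2981 - 1*(-440)) - 16549) - 9253) + (61/2 + (1/2)*104**2)) = sqrt((((-2981 + 440) - 16549) - 9253) + (61/2 + (1/2)*10816)) = sqrt(((-2541 - 16549) - 9253) + (61/2 + 5408)) = sqrt((-19090 - 9253) + 10877/2) = sqrt(-28343 + 10877/2) = sqrt(-45809/2) = I*sqrt(91618)/2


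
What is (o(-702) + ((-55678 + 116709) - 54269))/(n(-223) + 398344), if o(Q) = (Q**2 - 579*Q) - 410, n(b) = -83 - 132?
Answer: 905614/398129 ≈ 2.2747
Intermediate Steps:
n(b) = -215
o(Q) = -410 + Q**2 - 579*Q
(o(-702) + ((-55678 + 116709) - 54269))/(n(-223) + 398344) = ((-410 + (-702)**2 - 579*(-702)) + ((-55678 + 116709) - 54269))/(-215 + 398344) = ((-410 + 492804 + 406458) + (61031 - 54269))/398129 = (898852 + 6762)*(1/398129) = 905614*(1/398129) = 905614/398129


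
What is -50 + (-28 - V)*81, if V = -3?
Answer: -2075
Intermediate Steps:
-50 + (-28 - V)*81 = -50 + (-28 - 1*(-3))*81 = -50 + (-28 + 3)*81 = -50 - 25*81 = -50 - 2025 = -2075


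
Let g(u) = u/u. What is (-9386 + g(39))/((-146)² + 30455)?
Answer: -9385/51771 ≈ -0.18128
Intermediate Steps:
g(u) = 1
(-9386 + g(39))/((-146)² + 30455) = (-9386 + 1)/((-146)² + 30455) = -9385/(21316 + 30455) = -9385/51771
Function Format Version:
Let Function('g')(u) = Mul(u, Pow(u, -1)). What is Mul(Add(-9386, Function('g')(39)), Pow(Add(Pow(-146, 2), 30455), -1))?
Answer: Rational(-9385, 51771) ≈ -0.18128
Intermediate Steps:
Function('g')(u) = 1
Mul(Add(-9386, Function('g')(39)), Pow(Add(Pow(-146, 2), 30455), -1)) = Mul(Add(-9386, 1), Pow(Add(Pow(-146, 2), 30455), -1)) = Mul(-9385, Pow(Add(21316, 30455), -1)) = Mul(-9385, Pow(51771, -1)) = Mul(-9385, Rational(1, 51771)) = Rational(-9385, 51771)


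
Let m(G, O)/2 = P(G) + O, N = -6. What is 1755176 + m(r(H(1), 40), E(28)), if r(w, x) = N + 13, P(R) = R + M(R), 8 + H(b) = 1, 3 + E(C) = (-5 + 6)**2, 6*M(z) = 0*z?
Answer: 1755186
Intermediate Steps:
M(z) = 0 (M(z) = (0*z)/6 = (1/6)*0 = 0)
E(C) = -2 (E(C) = -3 + (-5 + 6)**2 = -3 + 1**2 = -3 + 1 = -2)
H(b) = -7 (H(b) = -8 + 1 = -7)
P(R) = R (P(R) = R + 0 = R)
r(w, x) = 7 (r(w, x) = -6 + 13 = 7)
m(G, O) = 2*G + 2*O (m(G, O) = 2*(G + O) = 2*G + 2*O)
1755176 + m(r(H(1), 40), E(28)) = 1755176 + (2*7 + 2*(-2)) = 1755176 + (14 - 4) = 1755176 + 10 = 1755186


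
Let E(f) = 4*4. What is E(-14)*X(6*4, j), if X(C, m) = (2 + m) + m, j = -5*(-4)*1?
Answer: 672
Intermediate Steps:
E(f) = 16
j = 20 (j = 20*1 = 20)
X(C, m) = 2 + 2*m
E(-14)*X(6*4, j) = 16*(2 + 2*20) = 16*(2 + 40) = 16*42 = 672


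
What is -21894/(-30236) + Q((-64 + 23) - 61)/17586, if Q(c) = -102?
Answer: 31828651/44310858 ≈ 0.71830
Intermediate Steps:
-21894/(-30236) + Q((-64 + 23) - 61)/17586 = -21894/(-30236) - 102/17586 = -21894*(-1/30236) - 102*1/17586 = 10947/15118 - 17/2931 = 31828651/44310858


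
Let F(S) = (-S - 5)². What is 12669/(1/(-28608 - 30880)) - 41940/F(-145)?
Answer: -738580404657/980 ≈ -7.5365e+8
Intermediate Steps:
F(S) = (-5 - S)²
12669/(1/(-28608 - 30880)) - 41940/F(-145) = 12669/(1/(-28608 - 30880)) - 41940/(5 - 145)² = 12669/(1/(-59488)) - 41940/((-140)²) = 12669/(-1/59488) - 41940/19600 = 12669*(-59488) - 41940*1/19600 = -753653472 - 2097/980 = -738580404657/980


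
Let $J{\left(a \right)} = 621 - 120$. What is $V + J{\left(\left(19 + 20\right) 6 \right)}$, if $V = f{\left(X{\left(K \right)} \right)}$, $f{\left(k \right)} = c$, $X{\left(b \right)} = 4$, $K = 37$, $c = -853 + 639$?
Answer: $287$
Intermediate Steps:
$c = -214$
$f{\left(k \right)} = -214$
$J{\left(a \right)} = 501$
$V = -214$
$V + J{\left(\left(19 + 20\right) 6 \right)} = -214 + 501 = 287$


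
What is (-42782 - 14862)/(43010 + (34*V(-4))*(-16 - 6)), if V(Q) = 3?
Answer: -28822/20383 ≈ -1.4140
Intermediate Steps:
(-42782 - 14862)/(43010 + (34*V(-4))*(-16 - 6)) = (-42782 - 14862)/(43010 + (34*3)*(-16 - 6)) = -57644/(43010 + 102*(-22)) = -57644/(43010 - 2244) = -57644/40766 = -57644*1/40766 = -28822/20383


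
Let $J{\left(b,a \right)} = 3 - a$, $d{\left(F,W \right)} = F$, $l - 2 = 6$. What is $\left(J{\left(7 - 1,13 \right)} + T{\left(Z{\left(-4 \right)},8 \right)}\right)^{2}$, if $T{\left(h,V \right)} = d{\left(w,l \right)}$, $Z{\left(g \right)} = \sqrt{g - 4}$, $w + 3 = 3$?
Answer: $100$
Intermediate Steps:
$l = 8$ ($l = 2 + 6 = 8$)
$w = 0$ ($w = -3 + 3 = 0$)
$Z{\left(g \right)} = \sqrt{-4 + g}$
$T{\left(h,V \right)} = 0$
$\left(J{\left(7 - 1,13 \right)} + T{\left(Z{\left(-4 \right)},8 \right)}\right)^{2} = \left(\left(3 - 13\right) + 0\right)^{2} = \left(-10 + 0\right)^{2} = \left(-10\right)^{2} = 100$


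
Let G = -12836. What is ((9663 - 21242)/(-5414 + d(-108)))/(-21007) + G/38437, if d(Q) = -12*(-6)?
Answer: -29405983743/88028098922 ≈ -0.33405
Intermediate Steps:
d(Q) = 72
((9663 - 21242)/(-5414 + d(-108)))/(-21007) + G/38437 = ((9663 - 21242)/(-5414 + 72))/(-21007) - 12836/38437 = -11579/(-5342)*(-1/21007) - 12836*1/38437 = -11579*(-1/5342)*(-1/21007) - 12836/38437 = (11579/5342)*(-1/21007) - 12836/38437 = -11579/112219394 - 12836/38437 = -29405983743/88028098922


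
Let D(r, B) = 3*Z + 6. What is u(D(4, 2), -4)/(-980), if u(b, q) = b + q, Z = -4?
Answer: 1/98 ≈ 0.010204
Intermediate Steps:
D(r, B) = -6 (D(r, B) = 3*(-4) + 6 = -12 + 6 = -6)
u(D(4, 2), -4)/(-980) = (-6 - 4)/(-980) = -10*(-1/980) = 1/98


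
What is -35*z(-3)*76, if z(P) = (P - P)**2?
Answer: 0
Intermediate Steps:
z(P) = 0 (z(P) = 0**2 = 0)
-35*z(-3)*76 = -35*0*76 = 0*76 = 0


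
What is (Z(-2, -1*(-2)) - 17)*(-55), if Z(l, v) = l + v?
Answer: 935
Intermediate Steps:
(Z(-2, -1*(-2)) - 17)*(-55) = ((-2 - 1*(-2)) - 17)*(-55) = ((-2 + 2) - 17)*(-55) = (0 - 17)*(-55) = -17*(-55) = 935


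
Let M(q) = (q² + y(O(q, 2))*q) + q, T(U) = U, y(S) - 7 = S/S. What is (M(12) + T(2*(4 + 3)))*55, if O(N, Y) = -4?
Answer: 14630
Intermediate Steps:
y(S) = 8 (y(S) = 7 + S/S = 7 + 1 = 8)
M(q) = q² + 9*q (M(q) = (q² + 8*q) + q = q² + 9*q)
(M(12) + T(2*(4 + 3)))*55 = (12*(9 + 12) + 2*(4 + 3))*55 = (12*21 + 2*7)*55 = (252 + 14)*55 = 266*55 = 14630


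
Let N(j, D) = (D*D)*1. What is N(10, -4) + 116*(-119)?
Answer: -13788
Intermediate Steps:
N(j, D) = D² (N(j, D) = D²*1 = D²)
N(10, -4) + 116*(-119) = (-4)² + 116*(-119) = 16 - 13804 = -13788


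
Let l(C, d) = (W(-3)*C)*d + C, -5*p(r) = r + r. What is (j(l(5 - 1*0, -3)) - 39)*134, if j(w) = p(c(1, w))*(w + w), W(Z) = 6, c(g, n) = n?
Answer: -779746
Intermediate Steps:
p(r) = -2*r/5 (p(r) = -(r + r)/5 = -2*r/5)
l(C, d) = C + 6*C*d (l(C, d) = (6*C)*d + C = 6*C*d + C = C + 6*C*d)
j(w) = -4*w²/5 (j(w) = (-2*w/5)*(w + w) = (-2*w/5)*(2*w) = -4*w²/5)
(j(l(5 - 1*0, -3)) - 39)*134 = (-4*(1 + 6*(-3))²*(5 - 1*0)²/5 - 39)*134 = (-4*(1 - 18)²*(5 + 0)²/5 - 39)*134 = (-4*(5*(-17))²/5 - 39)*134 = (-⅘*(-85)² - 39)*134 = (-⅘*7225 - 39)*134 = (-5780 - 39)*134 = -5819*134 = -779746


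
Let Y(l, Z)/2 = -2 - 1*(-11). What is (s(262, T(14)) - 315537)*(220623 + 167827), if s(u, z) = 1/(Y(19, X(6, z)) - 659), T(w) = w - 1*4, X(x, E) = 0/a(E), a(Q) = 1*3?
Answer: -78567593232100/641 ≈ -1.2257e+11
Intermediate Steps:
a(Q) = 3
X(x, E) = 0 (X(x, E) = 0/3 = 0*(⅓) = 0)
Y(l, Z) = 18 (Y(l, Z) = 2*(-2 - 1*(-11)) = 2*(-2 + 11) = 2*9 = 18)
T(w) = -4 + w (T(w) = w - 4 = -4 + w)
s(u, z) = -1/641 (s(u, z) = 1/(18 - 659) = 1/(-641) = -1/641)
(s(262, T(14)) - 315537)*(220623 + 167827) = (-1/641 - 315537)*(220623 + 167827) = -202259218/641*388450 = -78567593232100/641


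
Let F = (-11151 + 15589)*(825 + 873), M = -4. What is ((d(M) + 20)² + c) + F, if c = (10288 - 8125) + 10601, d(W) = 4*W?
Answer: 7548504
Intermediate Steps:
F = 7535724 (F = 4438*1698 = 7535724)
c = 12764 (c = 2163 + 10601 = 12764)
((d(M) + 20)² + c) + F = ((4*(-4) + 20)² + 12764) + 7535724 = ((-16 + 20)² + 12764) + 7535724 = (4² + 12764) + 7535724 = (16 + 12764) + 7535724 = 12780 + 7535724 = 7548504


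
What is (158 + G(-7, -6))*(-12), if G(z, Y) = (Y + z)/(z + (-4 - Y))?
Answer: -9636/5 ≈ -1927.2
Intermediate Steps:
G(z, Y) = (Y + z)/(-4 + z - Y)
(158 + G(-7, -6))*(-12) = (158 + (-6 - 7)/(-4 - 7 - 1*(-6)))*(-12) = (158 - 13/(-4 - 7 + 6))*(-12) = (158 - 13/(-5))*(-12) = (158 - ⅕*(-13))*(-12) = (158 + 13/5)*(-12) = (803/5)*(-12) = -9636/5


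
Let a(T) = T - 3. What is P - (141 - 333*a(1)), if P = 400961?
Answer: 400154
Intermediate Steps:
a(T) = -3 + T
P - (141 - 333*a(1)) = 400961 - (141 - 333*(-3 + 1)) = 400961 - (141 - 333*(-2)) = 400961 - (141 + 666) = 400961 - 1*807 = 400961 - 807 = 400154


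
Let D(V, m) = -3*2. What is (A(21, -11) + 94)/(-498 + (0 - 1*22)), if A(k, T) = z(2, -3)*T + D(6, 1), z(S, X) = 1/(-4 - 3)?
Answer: -627/3640 ≈ -0.17225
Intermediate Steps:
D(V, m) = -6
z(S, X) = -⅐ (z(S, X) = 1/(-7) = -⅐)
A(k, T) = -6 - T/7 (A(k, T) = -T/7 - 6 = -6 - T/7)
(A(21, -11) + 94)/(-498 + (0 - 1*22)) = ((-6 - ⅐*(-11)) + 94)/(-498 + (0 - 1*22)) = ((-6 + 11/7) + 94)/(-498 + (0 - 22)) = (-31/7 + 94)/(-498 - 22) = (627/7)/(-520) = (627/7)*(-1/520) = -627/3640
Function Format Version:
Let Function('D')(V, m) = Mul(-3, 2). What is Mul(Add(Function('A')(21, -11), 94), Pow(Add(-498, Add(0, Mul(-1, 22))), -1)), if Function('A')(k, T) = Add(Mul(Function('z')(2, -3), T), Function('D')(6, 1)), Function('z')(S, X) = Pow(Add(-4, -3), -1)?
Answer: Rational(-627, 3640) ≈ -0.17225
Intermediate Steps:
Function('D')(V, m) = -6
Function('z')(S, X) = Rational(-1, 7) (Function('z')(S, X) = Pow(-7, -1) = Rational(-1, 7))
Function('A')(k, T) = Add(-6, Mul(Rational(-1, 7), T)) (Function('A')(k, T) = Add(Mul(Rational(-1, 7), T), -6) = Add(-6, Mul(Rational(-1, 7), T)))
Mul(Add(Function('A')(21, -11), 94), Pow(Add(-498, Add(0, Mul(-1, 22))), -1)) = Mul(Add(Add(-6, Mul(Rational(-1, 7), -11)), 94), Pow(Add(-498, Add(0, Mul(-1, 22))), -1)) = Mul(Add(Add(-6, Rational(11, 7)), 94), Pow(Add(-498, Add(0, -22)), -1)) = Mul(Add(Rational(-31, 7), 94), Pow(Add(-498, -22), -1)) = Mul(Rational(627, 7), Pow(-520, -1)) = Mul(Rational(627, 7), Rational(-1, 520)) = Rational(-627, 3640)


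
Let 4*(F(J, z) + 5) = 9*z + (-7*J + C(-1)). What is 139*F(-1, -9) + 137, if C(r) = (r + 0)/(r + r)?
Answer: -24897/8 ≈ -3112.1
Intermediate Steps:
C(r) = ½ (C(r) = r/((2*r)) = r*(1/(2*r)) = ½)
F(J, z) = -39/8 - 7*J/4 + 9*z/4 (F(J, z) = -5 + (9*z + (-7*J + ½))/4 = -5 + (9*z + (½ - 7*J))/4 = -5 + (½ - 7*J + 9*z)/4 = -5 + (⅛ - 7*J/4 + 9*z/4) = -39/8 - 7*J/4 + 9*z/4)
139*F(-1, -9) + 137 = 139*(-39/8 - 7/4*(-1) + (9/4)*(-9)) + 137 = 139*(-39/8 + 7/4 - 81/4) + 137 = 139*(-187/8) + 137 = -25993/8 + 137 = -24897/8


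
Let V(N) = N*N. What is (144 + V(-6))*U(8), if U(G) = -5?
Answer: -900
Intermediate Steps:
V(N) = N²
(144 + V(-6))*U(8) = (144 + (-6)²)*(-5) = (144 + 36)*(-5) = 180*(-5) = -900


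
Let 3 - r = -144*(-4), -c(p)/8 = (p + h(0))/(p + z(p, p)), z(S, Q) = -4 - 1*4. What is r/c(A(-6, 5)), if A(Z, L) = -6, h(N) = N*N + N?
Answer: 1337/8 ≈ 167.13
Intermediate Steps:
h(N) = N + N**2 (h(N) = N**2 + N = N + N**2)
z(S, Q) = -8 (z(S, Q) = -4 - 4 = -8)
c(p) = -8*p/(-8 + p) (c(p) = -8*(p + 0*(1 + 0))/(p - 8) = -8*(p + 0*1)/(-8 + p) = -8*(p + 0)/(-8 + p) = -8*p/(-8 + p))
r = -573 (r = 3 - (-144)*(-4) = 3 - 1*576 = 3 - 576 = -573)
r/c(A(-6, 5)) = -573/((-8*(-6)/(-8 - 6))) = -573/((-8*(-6)/(-14))) = -573/((-8*(-6)*(-1/14))) = -573/(-24/7) = -573*(-7/24) = 1337/8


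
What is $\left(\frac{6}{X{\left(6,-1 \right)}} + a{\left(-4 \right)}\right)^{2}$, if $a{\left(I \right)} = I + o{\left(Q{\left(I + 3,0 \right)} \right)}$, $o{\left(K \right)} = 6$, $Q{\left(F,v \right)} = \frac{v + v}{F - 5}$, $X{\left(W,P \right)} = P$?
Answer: $16$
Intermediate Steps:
$Q{\left(F,v \right)} = \frac{2 v}{-5 + F}$
$a{\left(I \right)} = 6 + I$ ($a{\left(I \right)} = I + 6 = 6 + I$)
$\left(\frac{6}{X{\left(6,-1 \right)}} + a{\left(-4 \right)}\right)^{2} = \left(\frac{6}{-1} + \left(6 - 4\right)\right)^{2} = \left(6 \left(-1\right) + 2\right)^{2} = \left(-6 + 2\right)^{2} = \left(-4\right)^{2} = 16$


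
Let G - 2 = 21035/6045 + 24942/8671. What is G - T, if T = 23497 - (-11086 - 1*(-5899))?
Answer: -23124125171/806403 ≈ -28676.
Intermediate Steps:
G = 6738481/806403 (G = 2 + (21035/6045 + 24942/8671) = 2 + (21035*(1/6045) + 24942*(1/8671)) = 2 + (4207/1209 + 24942/8671) = 2 + 5125675/806403 = 6738481/806403 ≈ 8.3562)
T = 28684 (T = 23497 - (-11086 + 5899) = 23497 - 1*(-5187) = 23497 + 5187 = 28684)
G - T = 6738481/806403 - 1*28684 = 6738481/806403 - 28684 = -23124125171/806403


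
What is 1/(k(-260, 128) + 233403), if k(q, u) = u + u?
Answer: 1/233659 ≈ 4.2797e-6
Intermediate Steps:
k(q, u) = 2*u
1/(k(-260, 128) + 233403) = 1/(2*128 + 233403) = 1/(256 + 233403) = 1/233659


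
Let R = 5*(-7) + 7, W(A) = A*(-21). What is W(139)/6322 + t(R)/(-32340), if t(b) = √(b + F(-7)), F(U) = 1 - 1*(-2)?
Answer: -2919/6322 - I/6468 ≈ -0.46172 - 0.00015461*I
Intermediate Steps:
W(A) = -21*A
R = -28 (R = -35 + 7 = -28)
F(U) = 3 (F(U) = 1 + 2 = 3)
t(b) = √(3 + b) (t(b) = √(b + 3) = √(3 + b))
W(139)/6322 + t(R)/(-32340) = -21*139/6322 + √(3 - 28)/(-32340) = -2919*1/6322 + √(-25)*(-1/32340) = -2919/6322 + (5*I)*(-1/32340) = -2919/6322 - I/6468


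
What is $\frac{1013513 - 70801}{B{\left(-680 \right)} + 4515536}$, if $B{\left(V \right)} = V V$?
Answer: $\frac{117839}{622242} \approx 0.18938$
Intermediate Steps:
$B{\left(V \right)} = V^{2}$
$\frac{1013513 - 70801}{B{\left(-680 \right)} + 4515536} = \frac{1013513 - 70801}{\left(-680\right)^{2} + 4515536} = \frac{942712}{462400 + 4515536} = \frac{942712}{4977936} = 942712 \cdot \frac{1}{4977936} = \frac{117839}{622242}$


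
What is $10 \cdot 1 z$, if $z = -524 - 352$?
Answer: $-8760$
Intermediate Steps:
$z = -876$
$10 \cdot 1 z = 10 \cdot 1 \left(-876\right) = 10 \left(-876\right) = -8760$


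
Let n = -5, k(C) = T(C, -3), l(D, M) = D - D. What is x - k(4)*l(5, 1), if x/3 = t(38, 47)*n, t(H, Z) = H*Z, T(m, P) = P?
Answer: -26790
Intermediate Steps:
l(D, M) = 0
k(C) = -3
x = -26790 (x = 3*((38*47)*(-5)) = 3*(1786*(-5)) = 3*(-8930) = -26790)
x - k(4)*l(5, 1) = -26790 - (-3)*0 = -26790 - 1*0 = -26790 + 0 = -26790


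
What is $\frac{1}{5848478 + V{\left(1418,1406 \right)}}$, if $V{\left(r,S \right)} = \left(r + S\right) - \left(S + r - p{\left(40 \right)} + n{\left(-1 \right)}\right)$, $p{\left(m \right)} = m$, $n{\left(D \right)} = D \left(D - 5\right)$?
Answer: $\frac{1}{5848512} \approx 1.7098 \cdot 10^{-7}$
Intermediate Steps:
$n{\left(D \right)} = D \left(-5 + D\right)$
$V{\left(r,S \right)} = 34$ ($V{\left(r,S \right)} = \left(r + S\right) - \left(-40 + S + r - \left(-5 - 1\right)\right) = \left(S + r\right) - \left(-40 + 6 + S + r\right) = \left(S + r\right) - \left(-34 + S + r\right) = 34$)
$\frac{1}{5848478 + V{\left(1418,1406 \right)}} = \frac{1}{5848478 + 34} = \frac{1}{5848512}$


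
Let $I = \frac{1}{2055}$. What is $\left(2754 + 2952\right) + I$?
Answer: $\frac{11725831}{2055} \approx 5706.0$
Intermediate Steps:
$I = \frac{1}{2055} \approx 0.00048662$
$\left(2754 + 2952\right) + I = \left(2754 + 2952\right) + \frac{1}{2055} = 5706 + \frac{1}{2055} = \frac{11725831}{2055}$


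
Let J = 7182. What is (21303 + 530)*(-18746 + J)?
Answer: -252476812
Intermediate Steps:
(21303 + 530)*(-18746 + J) = (21303 + 530)*(-18746 + 7182) = 21833*(-11564) = -252476812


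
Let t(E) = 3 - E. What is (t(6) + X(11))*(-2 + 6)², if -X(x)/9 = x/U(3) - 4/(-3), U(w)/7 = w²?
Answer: -1856/7 ≈ -265.14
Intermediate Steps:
U(w) = 7*w²
X(x) = -12 - x/7 (X(x) = -9*(x/((7*3²)) - 4/(-3)) = -9*(x/((7*9)) - 4*(-⅓)) = -9*(x/63 + 4/3) = -9*(4/3 + x/63) = -12 - x/7)
(t(6) + X(11))*(-2 + 6)² = ((3 - 1*6) + (-12 - ⅐*11))*(-2 + 6)² = ((3 - 6) + (-12 - 11/7))*4² = (-3 - 95/7)*16 = -116/7*16 = -1856/7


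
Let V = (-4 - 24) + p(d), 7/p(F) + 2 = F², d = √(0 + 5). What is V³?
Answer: -456533/27 ≈ -16909.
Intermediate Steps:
d = √5 ≈ 2.2361
p(F) = 7/(-2 + F²)
V = -77/3 (V = (-4 - 24) + 7/(-2 + (√5)²) = -28 + 7/(-2 + 5) = -28 + 7/3 = -77/3 ≈ -25.667)
V³ = (-77/3)³ = -456533/27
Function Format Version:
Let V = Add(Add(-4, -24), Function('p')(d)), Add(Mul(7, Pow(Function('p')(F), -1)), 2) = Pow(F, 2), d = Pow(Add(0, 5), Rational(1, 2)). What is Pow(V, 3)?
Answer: Rational(-456533, 27) ≈ -16909.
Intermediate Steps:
d = Pow(5, Rational(1, 2)) ≈ 2.2361
Function('p')(F) = Mul(7, Pow(Add(-2, Pow(F, 2)), -1))
V = Rational(-77, 3) (V = Add(Add(-4, -24), Mul(7, Pow(Add(-2, Pow(Pow(5, Rational(1, 2)), 2)), -1))) = Add(-28, Mul(7, Pow(Add(-2, 5), -1))) = Add(-28, Mul(7, Pow(3, -1))) = Add(-28, Mul(7, Rational(1, 3))) = Add(-28, Rational(7, 3)) = Rational(-77, 3) ≈ -25.667)
Pow(V, 3) = Pow(Rational(-77, 3), 3) = Rational(-456533, 27)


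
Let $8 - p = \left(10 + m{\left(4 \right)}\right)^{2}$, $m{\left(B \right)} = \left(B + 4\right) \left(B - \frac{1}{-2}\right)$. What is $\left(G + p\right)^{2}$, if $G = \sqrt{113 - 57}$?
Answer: $4443720 - 8432 \sqrt{14} \approx 4.4122 \cdot 10^{6}$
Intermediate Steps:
$m{\left(B \right)} = \left(\frac{1}{2} + B\right) \left(4 + B\right)$ ($m{\left(B \right)} = \left(4 + B\right) \left(B - - \frac{1}{2}\right) = \left(4 + B\right) \left(B + \frac{1}{2}\right) = \left(4 + B\right) \left(\frac{1}{2} + B\right) = \left(\frac{1}{2} + B\right) \left(4 + B\right)$)
$G = 2 \sqrt{14}$ ($G = \sqrt{56} = 2 \sqrt{14} \approx 7.4833$)
$p = -2108$ ($p = 8 - \left(10 + \left(2 + 4^{2} + \frac{9}{2} \cdot 4\right)\right)^{2} = 8 - \left(10 + \left(2 + 16 + 18\right)\right)^{2} = 8 - \left(10 + 36\right)^{2} = 8 - 46^{2} = 8 - 2116 = -2108$)
$\left(G + p\right)^{2} = \left(2 \sqrt{14} - 2108\right)^{2} = \left(-2108 + 2 \sqrt{14}\right)^{2}$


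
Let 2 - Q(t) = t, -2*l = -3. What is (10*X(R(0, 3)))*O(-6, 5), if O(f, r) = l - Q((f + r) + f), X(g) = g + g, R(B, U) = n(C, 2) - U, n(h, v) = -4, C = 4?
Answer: 1050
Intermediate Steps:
R(B, U) = -4 - U
X(g) = 2*g
l = 3/2 (l = -½*(-3) = 3/2 ≈ 1.5000)
Q(t) = 2 - t
O(f, r) = -½ + r + 2*f (O(f, r) = 3/2 - (2 - ((f + r) + f)) = 3/2 - (2 - (r + 2*f)) = 3/2 - (2 + (-r - 2*f)) = 3/2 - (2 - r - 2*f) = 3/2 + (-2 + r + 2*f) = -½ + r + 2*f)
(10*X(R(0, 3)))*O(-6, 5) = (10*(2*(-4 - 1*3)))*(-½ + 5 + 2*(-6)) = (10*(2*(-4 - 3)))*(-½ + 5 - 12) = (10*(2*(-7)))*(-15/2) = (10*(-14))*(-15/2) = -140*(-15/2) = 1050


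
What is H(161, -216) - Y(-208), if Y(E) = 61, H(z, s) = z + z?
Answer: 261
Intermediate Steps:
H(z, s) = 2*z
H(161, -216) - Y(-208) = 2*161 - 1*61 = 322 - 61 = 261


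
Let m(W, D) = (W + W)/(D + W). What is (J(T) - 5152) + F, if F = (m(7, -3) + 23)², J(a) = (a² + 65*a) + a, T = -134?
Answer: 18649/4 ≈ 4662.3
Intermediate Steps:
m(W, D) = 2*W/(D + W) (m(W, D) = (2*W)/(D + W) = 2*W/(D + W))
J(a) = a² + 66*a
F = 2809/4 (F = (2*7/(-3 + 7) + 23)² = (2*7/4 + 23)² = (2*7*(¼) + 23)² = (7/2 + 23)² = (53/2)² = 2809/4 ≈ 702.25)
(J(T) - 5152) + F = (-134*(66 - 134) - 5152) + 2809/4 = (-134*(-68) - 5152) + 2809/4 = (9112 - 5152) + 2809/4 = 3960 + 2809/4 = 18649/4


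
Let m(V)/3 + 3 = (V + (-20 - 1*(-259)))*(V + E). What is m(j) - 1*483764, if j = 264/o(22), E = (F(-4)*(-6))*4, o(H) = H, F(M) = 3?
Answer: -528953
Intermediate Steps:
E = -72 (E = (3*(-6))*4 = -18*4 = -72)
j = 12 (j = 264/22 = 264*(1/22) = 12)
m(V) = -9 + 3*(-72 + V)*(239 + V) (m(V) = -9 + 3*((V + (-20 - 1*(-259)))*(V - 72)) = -9 + 3*((V + (-20 + 259))*(-72 + V)) = -9 + 3*((V + 239)*(-72 + V)) = -9 + 3*((239 + V)*(-72 + V)) = -9 + 3*((-72 + V)*(239 + V)) = -9 + 3*(-72 + V)*(239 + V))
m(j) - 1*483764 = (-51633 + 3*12² + 501*12) - 1*483764 = (-51633 + 3*144 + 6012) - 483764 = (-51633 + 432 + 6012) - 483764 = -45189 - 483764 = -528953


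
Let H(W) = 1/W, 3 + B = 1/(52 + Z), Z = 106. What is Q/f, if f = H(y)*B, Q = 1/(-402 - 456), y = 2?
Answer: 158/202917 ≈ 0.00077864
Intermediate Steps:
B = -473/158 (B = -3 + 1/(52 + 106) = -3 + 1/158 = -473/158 ≈ -2.9937)
Q = -1/858 (Q = 1/(-858) = -1/858 ≈ -0.0011655)
f = -473/316 (f = -473/158/2 = (1/2)*(-473/158) = -473/316 ≈ -1.4968)
Q/f = -1/(858*(-473/316)) = -1/858*(-316/473) = 158/202917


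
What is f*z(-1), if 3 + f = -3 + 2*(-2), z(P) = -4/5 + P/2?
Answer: 13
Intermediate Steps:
z(P) = -4/5 + P/2 (z(P) = -4*1/5 + P*(1/2) = -4/5 + P/2)
f = -10 (f = -3 + (-3 + 2*(-2)) = -3 + (-3 - 4) = -3 - 7 = -10)
f*z(-1) = -10*(-4/5 + (1/2)*(-1)) = -10*(-4/5 - 1/2) = -10*(-13/10) = 13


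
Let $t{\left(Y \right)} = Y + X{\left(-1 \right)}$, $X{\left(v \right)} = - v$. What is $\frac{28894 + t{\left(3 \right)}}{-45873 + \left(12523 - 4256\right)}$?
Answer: $- \frac{14449}{18803} \approx -0.76844$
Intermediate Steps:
$t{\left(Y \right)} = 1 + Y$ ($t{\left(Y \right)} = Y - -1 = Y + 1 = 1 + Y$)
$\frac{28894 + t{\left(3 \right)}}{-45873 + \left(12523 - 4256\right)} = \frac{28894 + \left(1 + 3\right)}{-45873 + \left(12523 - 4256\right)} = \frac{28894 + 4}{-45873 + 8267} = \frac{28898}{-37606} = 28898 \left(- \frac{1}{37606}\right) = - \frac{14449}{18803}$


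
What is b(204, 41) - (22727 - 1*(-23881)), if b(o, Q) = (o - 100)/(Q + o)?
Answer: -11418856/245 ≈ -46608.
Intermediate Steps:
b(o, Q) = (-100 + o)/(Q + o)
b(204, 41) - (22727 - 1*(-23881)) = (-100 + 204)/(41 + 204) - (22727 - 1*(-23881)) = 104/245 - (22727 + 23881) = (1/245)*104 - 1*46608 = 104/245 - 46608 = -11418856/245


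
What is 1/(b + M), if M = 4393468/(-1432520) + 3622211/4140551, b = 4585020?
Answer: 1482855529630/6798919009841987813 ≈ 2.1810e-7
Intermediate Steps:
M = -3250622154787/1482855529630 (M = 4393468*(-1/1432520) + 3622211*(1/4140551) = -1098367/358130 + 3622211/4140551 = -3250622154787/1482855529630 ≈ -2.1921)
1/(b + M) = 1/(4585020 - 3250622154787/1482855529630) = 1/(6798919009841987813/1482855529630) = 1482855529630/6798919009841987813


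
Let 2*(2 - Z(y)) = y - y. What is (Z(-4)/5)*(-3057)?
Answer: -6114/5 ≈ -1222.8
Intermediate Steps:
Z(y) = 2 (Z(y) = 2 - (y - y)/2 = 2 - ½*0 = 2 + 0 = 2)
(Z(-4)/5)*(-3057) = (2/5)*(-3057) = (2*(⅕))*(-3057) = (⅖)*(-3057) = -6114/5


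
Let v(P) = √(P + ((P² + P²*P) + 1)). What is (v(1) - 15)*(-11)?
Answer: 143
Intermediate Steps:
v(P) = √(1 + P + P² + P³) (v(P) = √(P + ((P² + P³) + 1)) = √(P + (1 + P² + P³)) = √(1 + P + P² + P³))
(v(1) - 15)*(-11) = (√(1 + 1 + 1² + 1³) - 15)*(-11) = (√(1 + 1 + 1 + 1) - 15)*(-11) = (√4 - 15)*(-11) = (2 - 15)*(-11) = -13*(-11) = 143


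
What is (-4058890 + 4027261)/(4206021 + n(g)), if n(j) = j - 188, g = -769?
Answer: -10543/1401688 ≈ -0.0075216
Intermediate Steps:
n(j) = -188 + j
(-4058890 + 4027261)/(4206021 + n(g)) = (-4058890 + 4027261)/(4206021 + (-188 - 769)) = -31629/(4206021 - 957) = -31629/4205064 = -31629*1/4205064 = -10543/1401688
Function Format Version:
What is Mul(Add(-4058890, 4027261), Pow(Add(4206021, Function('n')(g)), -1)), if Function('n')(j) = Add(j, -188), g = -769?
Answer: Rational(-10543, 1401688) ≈ -0.0075216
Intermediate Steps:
Function('n')(j) = Add(-188, j)
Mul(Add(-4058890, 4027261), Pow(Add(4206021, Function('n')(g)), -1)) = Mul(Add(-4058890, 4027261), Pow(Add(4206021, Add(-188, -769)), -1)) = Mul(-31629, Pow(Add(4206021, -957), -1)) = Mul(-31629, Pow(4205064, -1)) = Mul(-31629, Rational(1, 4205064)) = Rational(-10543, 1401688)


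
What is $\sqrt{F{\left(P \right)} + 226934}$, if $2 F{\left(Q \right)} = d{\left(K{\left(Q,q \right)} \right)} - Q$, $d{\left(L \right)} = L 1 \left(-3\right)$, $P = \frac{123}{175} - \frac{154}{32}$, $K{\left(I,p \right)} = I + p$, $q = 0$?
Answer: $\frac{213 \sqrt{98042}}{140} \approx 476.38$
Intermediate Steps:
$P = - \frac{11507}{2800}$ ($P = 123 \cdot \frac{1}{175} - \frac{77}{16} = \frac{123}{175} - \frac{77}{16} = - \frac{11507}{2800} \approx -4.1096$)
$d{\left(L \right)} = - 3 L$ ($d{\left(L \right)} = L \left(-3\right) = - 3 L$)
$F{\left(Q \right)} = - 2 Q$ ($F{\left(Q \right)} = \frac{- 3 \left(Q + 0\right) - Q}{2} = \frac{- 3 Q - Q}{2} = \frac{\left(-4\right) Q}{2} = - 2 Q$)
$\sqrt{F{\left(P \right)} + 226934} = \sqrt{\left(-2\right) \left(- \frac{11507}{2800}\right) + 226934} = \sqrt{\frac{11507}{1400} + 226934} = \sqrt{\frac{317719107}{1400}} = \frac{213 \sqrt{98042}}{140}$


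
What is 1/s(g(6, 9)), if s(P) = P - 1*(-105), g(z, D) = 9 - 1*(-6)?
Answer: 1/120 ≈ 0.0083333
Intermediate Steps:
g(z, D) = 15 (g(z, D) = 9 + 6 = 15)
s(P) = 105 + P (s(P) = P + 105 = 105 + P)
1/s(g(6, 9)) = 1/(105 + 15) = 1/120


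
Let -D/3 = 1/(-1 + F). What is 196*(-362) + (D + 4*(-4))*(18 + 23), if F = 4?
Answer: -71649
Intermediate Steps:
D = -1 (D = -3/(-1 + 4) = -3/3 = -3*1/3 = -1)
196*(-362) + (D + 4*(-4))*(18 + 23) = 196*(-362) + (-1 + 4*(-4))*(18 + 23) = -70952 + (-1 - 16)*41 = -70952 - 17*41 = -70952 - 697 = -71649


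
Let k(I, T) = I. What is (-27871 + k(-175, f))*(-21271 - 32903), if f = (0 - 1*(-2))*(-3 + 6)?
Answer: 1519364004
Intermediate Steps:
f = 6 (f = (0 + 2)*3 = 2*3 = 6)
(-27871 + k(-175, f))*(-21271 - 32903) = (-27871 - 175)*(-21271 - 32903) = -28046*(-54174) = 1519364004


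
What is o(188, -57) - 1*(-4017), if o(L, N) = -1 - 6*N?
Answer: 4358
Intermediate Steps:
o(188, -57) - 1*(-4017) = (-1 - 6*(-57)) - 1*(-4017) = (-1 + 342) + 4017 = 341 + 4017 = 4358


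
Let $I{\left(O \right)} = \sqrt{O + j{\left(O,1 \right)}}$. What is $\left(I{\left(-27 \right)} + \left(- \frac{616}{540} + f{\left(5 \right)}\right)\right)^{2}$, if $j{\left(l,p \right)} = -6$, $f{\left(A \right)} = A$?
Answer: $- \frac{329984}{18225} + \frac{1042 i \sqrt{33}}{135} \approx -18.106 + 44.34 i$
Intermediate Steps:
$I{\left(O \right)} = \sqrt{-6 + O}$ ($I{\left(O \right)} = \sqrt{O - 6} = \sqrt{-6 + O}$)
$\left(I{\left(-27 \right)} + \left(- \frac{616}{540} + f{\left(5 \right)}\right)\right)^{2} = \left(\sqrt{-6 - 27} + \left(- \frac{616}{540} + 5\right)\right)^{2} = \left(\sqrt{-33} + \left(\left(-616\right) \frac{1}{540} + 5\right)\right)^{2} = \left(i \sqrt{33} + \left(- \frac{154}{135} + 5\right)\right)^{2} = \left(i \sqrt{33} + \frac{521}{135}\right)^{2} = \left(\frac{521}{135} + i \sqrt{33}\right)^{2}$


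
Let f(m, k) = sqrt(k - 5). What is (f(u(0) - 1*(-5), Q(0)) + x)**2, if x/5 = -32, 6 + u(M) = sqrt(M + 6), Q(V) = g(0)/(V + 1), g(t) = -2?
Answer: (160 - I*sqrt(7))**2 ≈ 25593.0 - 846.64*I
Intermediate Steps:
Q(V) = -2/(1 + V) (Q(V) = -2/(V + 1) = -2/(1 + V))
u(M) = -6 + sqrt(6 + M) (u(M) = -6 + sqrt(M + 6) = -6 + sqrt(6 + M))
f(m, k) = sqrt(-5 + k)
x = -160 (x = 5*(-32) = -160)
(f(u(0) - 1*(-5), Q(0)) + x)**2 = (sqrt(-5 - 2/(1 + 0)) - 160)**2 = (sqrt(-5 - 2/1) - 160)**2 = (sqrt(-5 - 2*1) - 160)**2 = (sqrt(-5 - 2) - 160)**2 = (sqrt(-7) - 160)**2 = (I*sqrt(7) - 160)**2 = (-160 + I*sqrt(7))**2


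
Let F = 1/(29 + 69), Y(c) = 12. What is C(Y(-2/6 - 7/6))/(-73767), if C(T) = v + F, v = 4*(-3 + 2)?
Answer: 391/7229166 ≈ 5.4086e-5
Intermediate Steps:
v = -4 (v = 4*(-1) = -4)
F = 1/98 ≈ 0.010204
C(T) = -391/98 (C(T) = -4 + 1/98 = -391/98)
C(Y(-2/6 - 7/6))/(-73767) = -391/98/(-73767) = -391/98*(-1/73767) = 391/7229166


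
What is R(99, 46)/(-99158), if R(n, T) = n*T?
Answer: -2277/49579 ≈ -0.045927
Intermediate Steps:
R(n, T) = T*n
R(99, 46)/(-99158) = (46*99)/(-99158) = 4554*(-1/99158) = -2277/49579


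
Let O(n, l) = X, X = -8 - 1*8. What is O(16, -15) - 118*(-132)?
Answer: 15560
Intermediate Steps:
X = -16 (X = -8 - 8 = -16)
O(n, l) = -16
O(16, -15) - 118*(-132) = -16 - 118*(-132) = -16 + 15576 = 15560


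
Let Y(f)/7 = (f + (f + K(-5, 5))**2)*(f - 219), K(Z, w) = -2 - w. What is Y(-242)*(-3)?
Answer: 597888879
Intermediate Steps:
Y(f) = 7*(-219 + f)*(f + (-7 + f)**2) (Y(f) = 7*((f + (f + (-2 - 1*5))**2)*(f - 219)) = 7*((f + (f + (-2 - 5))**2)*(-219 + f)) = 7*((f + (f - 7)**2)*(-219 + f)) = 7*((f + (-7 + f)**2)*(-219 + f)) = 7*((-219 + f)*(f + (-7 + f)**2)) = 7*(-219 + f)*(f + (-7 + f)**2))
Y(-242)*(-3) = (-75117 - 1624*(-242)**2 + 7*(-242)**3 + 20272*(-242))*(-3) = (-75117 - 1624*58564 + 7*(-14172488) - 4905824)*(-3) = (-75117 - 95107936 - 99207416 - 4905824)*(-3) = -199296293*(-3) = 597888879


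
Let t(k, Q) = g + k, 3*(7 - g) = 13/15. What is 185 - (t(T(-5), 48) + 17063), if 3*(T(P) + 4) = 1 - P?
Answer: -759722/45 ≈ -16883.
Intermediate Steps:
g = 302/45 (g = 7 - 13/(3*15) = 7 - ⅓*13/15 = 7 - 13/45 = 302/45 ≈ 6.7111)
T(P) = -11/3 - P/3 (T(P) = -4 + (1 - P)/3 = -4 + (⅓ - P/3) = -11/3 - P/3)
t(k, Q) = 302/45 + k
185 - (t(T(-5), 48) + 17063) = 185 - ((302/45 + (-11/3 - ⅓*(-5))) + 17063) = 185 - ((302/45 + (-11/3 + 5/3)) + 17063) = 185 - ((302/45 - 2) + 17063) = 185 - (212/45 + 17063) = 185 - 1*768047/45 = 185 - 768047/45 = -759722/45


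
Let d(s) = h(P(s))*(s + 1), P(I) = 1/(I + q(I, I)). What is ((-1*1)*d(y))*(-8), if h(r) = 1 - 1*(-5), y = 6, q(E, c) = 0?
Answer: 336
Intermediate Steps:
P(I) = 1/I (P(I) = 1/(I + 0) = 1/I)
h(r) = 6 (h(r) = 1 + 5 = 6)
d(s) = 6 + 6*s (d(s) = 6*(s + 1) = 6*(1 + s) = 6 + 6*s)
((-1*1)*d(y))*(-8) = ((-1*1)*(6 + 6*6))*(-8) = -(6 + 36)*(-8) = -1*42*(-8) = -42*(-8) = 336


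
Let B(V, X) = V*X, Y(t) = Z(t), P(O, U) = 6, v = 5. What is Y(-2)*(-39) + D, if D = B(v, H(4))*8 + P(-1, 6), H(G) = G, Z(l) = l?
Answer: 244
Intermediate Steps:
Y(t) = t
D = 166 (D = (5*4)*8 + 6 = 20*8 + 6 = 160 + 6 = 166)
Y(-2)*(-39) + D = -2*(-39) + 166 = 78 + 166 = 244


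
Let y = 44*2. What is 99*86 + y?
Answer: 8602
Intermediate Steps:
y = 88
99*86 + y = 99*86 + 88 = 8514 + 88 = 8602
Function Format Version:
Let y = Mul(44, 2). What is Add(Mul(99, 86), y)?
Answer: 8602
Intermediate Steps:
y = 88
Add(Mul(99, 86), y) = Add(Mul(99, 86), 88) = Add(8514, 88) = 8602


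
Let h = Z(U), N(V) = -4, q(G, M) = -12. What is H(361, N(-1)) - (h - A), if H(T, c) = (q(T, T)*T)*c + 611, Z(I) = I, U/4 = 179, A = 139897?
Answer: 157120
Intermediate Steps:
U = 716 (U = 4*179 = 716)
h = 716
H(T, c) = 611 - 12*T*c (H(T, c) = (-12*T)*c + 611 = -12*T*c + 611 = 611 - 12*T*c)
H(361, N(-1)) - (h - A) = (611 - 12*361*(-4)) - (716 - 1*139897) = (611 + 17328) - (716 - 139897) = 17939 - 1*(-139181) = 17939 + 139181 = 157120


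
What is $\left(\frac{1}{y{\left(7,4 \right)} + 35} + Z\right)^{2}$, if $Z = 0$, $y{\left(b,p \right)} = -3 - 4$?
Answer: $\frac{1}{784} \approx 0.0012755$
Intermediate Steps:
$y{\left(b,p \right)} = -7$
$\left(\frac{1}{y{\left(7,4 \right)} + 35} + Z\right)^{2} = \left(\frac{1}{-7 + 35} + 0\right)^{2} = \left(\frac{1}{28} + 0\right)^{2} = \left(\frac{1}{28}\right)^{2} = \frac{1}{784}$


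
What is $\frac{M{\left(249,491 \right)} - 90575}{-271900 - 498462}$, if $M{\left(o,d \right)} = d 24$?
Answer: $\frac{78791}{770362} \approx 0.10228$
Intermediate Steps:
$M{\left(o,d \right)} = 24 d$
$\frac{M{\left(249,491 \right)} - 90575}{-271900 - 498462} = \frac{24 \cdot 491 - 90575}{-271900 - 498462} = \frac{11784 - 90575}{-770362} = \left(-78791\right) \left(- \frac{1}{770362}\right) = \frac{78791}{770362}$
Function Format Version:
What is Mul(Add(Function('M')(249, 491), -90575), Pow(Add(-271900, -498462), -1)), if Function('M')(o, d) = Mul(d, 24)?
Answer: Rational(78791, 770362) ≈ 0.10228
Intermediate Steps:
Function('M')(o, d) = Mul(24, d)
Mul(Add(Function('M')(249, 491), -90575), Pow(Add(-271900, -498462), -1)) = Mul(Add(Mul(24, 491), -90575), Pow(Add(-271900, -498462), -1)) = Mul(Add(11784, -90575), Pow(-770362, -1)) = Mul(-78791, Rational(-1, 770362)) = Rational(78791, 770362)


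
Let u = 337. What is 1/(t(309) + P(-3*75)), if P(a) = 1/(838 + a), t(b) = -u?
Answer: -613/206580 ≈ -0.0029674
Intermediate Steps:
t(b) = -337 (t(b) = -1*337 = -337)
1/(t(309) + P(-3*75)) = 1/(-337 + 1/(838 - 3*75)) = 1/(-337 + 1/(838 - 225)) = 1/(-337 + 1/613) = 1/(-206580/613) = -613/206580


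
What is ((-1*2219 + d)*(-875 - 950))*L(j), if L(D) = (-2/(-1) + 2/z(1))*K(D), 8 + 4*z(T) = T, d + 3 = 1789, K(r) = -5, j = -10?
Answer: -23706750/7 ≈ -3.3867e+6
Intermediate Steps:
d = 1786 (d = -3 + 1789 = 1786)
z(T) = -2 + T/4
L(D) = -30/7 (L(D) = (-2/(-1) + 2/(-2 + (¼)*1))*(-5) = (-2*(-1) + 2/(-2 + ¼))*(-5) = (2 + 2/(-7/4))*(-5) = (2 + 2*(-4/7))*(-5) = (2 - 8/7)*(-5) = (6/7)*(-5) = -30/7)
((-1*2219 + d)*(-875 - 950))*L(j) = ((-1*2219 + 1786)*(-875 - 950))*(-30/7) = ((-2219 + 1786)*(-1825))*(-30/7) = -433*(-1825)*(-30/7) = 790225*(-30/7) = -23706750/7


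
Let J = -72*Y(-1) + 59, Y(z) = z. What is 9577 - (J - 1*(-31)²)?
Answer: 10407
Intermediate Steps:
J = 131 (J = -72*(-1) + 59 = 72 + 59 = 131)
9577 - (J - 1*(-31)²) = 9577 - (131 - 1*(-31)²) = 9577 - (131 - 1*961) = 9577 - (131 - 961) = 9577 - 1*(-830) = 9577 + 830 = 10407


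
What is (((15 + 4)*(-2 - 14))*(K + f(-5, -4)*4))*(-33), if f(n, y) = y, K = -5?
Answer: -210672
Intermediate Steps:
(((15 + 4)*(-2 - 14))*(K + f(-5, -4)*4))*(-33) = (((15 + 4)*(-2 - 14))*(-5 - 4*4))*(-33) = ((19*(-16))*(-5 - 16))*(-33) = -304*(-21)*(-33) = 6384*(-33) = -210672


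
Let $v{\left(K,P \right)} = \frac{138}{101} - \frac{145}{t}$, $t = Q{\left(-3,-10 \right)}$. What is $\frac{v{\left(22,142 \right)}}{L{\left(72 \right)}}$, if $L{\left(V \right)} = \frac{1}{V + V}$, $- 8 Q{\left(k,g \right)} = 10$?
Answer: $\frac{1706976}{101} \approx 16901.0$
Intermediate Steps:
$Q{\left(k,g \right)} = - \frac{5}{4}$ ($Q{\left(k,g \right)} = \left(- \frac{1}{8}\right) 10 = - \frac{5}{4}$)
$t = - \frac{5}{4} \approx -1.25$
$L{\left(V \right)} = \frac{1}{2 V}$
$v{\left(K,P \right)} = \frac{11854}{101}$ ($v{\left(K,P \right)} = \frac{138}{101} - \frac{145}{- \frac{5}{4}} = 138 \cdot \frac{1}{101} - -116 = \frac{138}{101} + 116 = \frac{11854}{101}$)
$\frac{v{\left(22,142 \right)}}{L{\left(72 \right)}} = \frac{11854}{101 \frac{1}{2 \cdot 72}} = \frac{11854}{101 \cdot \frac{1}{2} \cdot \frac{1}{72}} = \frac{11854 \frac{1}{\frac{1}{144}}}{101} = \frac{11854}{101} \cdot 144 = \frac{1706976}{101}$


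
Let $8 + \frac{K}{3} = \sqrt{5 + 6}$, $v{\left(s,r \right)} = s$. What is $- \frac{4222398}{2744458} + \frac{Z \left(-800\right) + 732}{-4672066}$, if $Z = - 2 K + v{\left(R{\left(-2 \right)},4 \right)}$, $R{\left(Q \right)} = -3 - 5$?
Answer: $- \frac{4910377105381}{3205572227557} - \frac{2400 \sqrt{11}}{2336033} \approx -1.5352$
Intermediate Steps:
$R{\left(Q \right)} = -8$ ($R{\left(Q \right)} = -3 - 5 = -8$)
$K = -24 + 3 \sqrt{11}$ ($K = -24 + 3 \sqrt{5 + 6} = -24 + 3 \sqrt{11} \approx -14.05$)
$Z = 40 - 6 \sqrt{11}$ ($Z = - 2 \left(-24 + 3 \sqrt{11}\right) - 8 = \left(48 - 6 \sqrt{11}\right) - 8 = 40 - 6 \sqrt{11} \approx 20.1$)
$- \frac{4222398}{2744458} + \frac{Z \left(-800\right) + 732}{-4672066} = - \frac{4222398}{2744458} + \frac{\left(40 - 6 \sqrt{11}\right) \left(-800\right) + 732}{-4672066} = \left(-4222398\right) \frac{1}{2744458} + \left(\left(-32000 + 4800 \sqrt{11}\right) + 732\right) \left(- \frac{1}{4672066}\right) = - \frac{2111199}{1372229} + \left(-31268 + 4800 \sqrt{11}\right) \left(- \frac{1}{4672066}\right) = - \frac{2111199}{1372229} + \left(\frac{15634}{2336033} - \frac{2400 \sqrt{11}}{2336033}\right) = - \frac{4910377105381}{3205572227557} - \frac{2400 \sqrt{11}}{2336033}$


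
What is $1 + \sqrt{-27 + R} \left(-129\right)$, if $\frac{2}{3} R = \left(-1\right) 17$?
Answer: $1 - \frac{129 i \sqrt{210}}{2} \approx 1.0 - 934.69 i$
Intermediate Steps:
$R = - \frac{51}{2}$ ($R = \frac{3 \left(\left(-1\right) 17\right)}{2} = \frac{3}{2} \left(-17\right) = - \frac{51}{2} \approx -25.5$)
$1 + \sqrt{-27 + R} \left(-129\right) = 1 + \sqrt{-27 - \frac{51}{2}} \left(-129\right) = 1 + \sqrt{- \frac{105}{2}} \left(-129\right) = 1 + \frac{i \sqrt{210}}{2} \left(-129\right) = 1 - \frac{129 i \sqrt{210}}{2}$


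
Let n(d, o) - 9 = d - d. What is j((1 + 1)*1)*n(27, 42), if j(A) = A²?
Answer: 36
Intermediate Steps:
n(d, o) = 9 (n(d, o) = 9 + (d - d) = 9 + 0 = 9)
j((1 + 1)*1)*n(27, 42) = ((1 + 1)*1)²*9 = (2*1)²*9 = 2²*9 = 4*9 = 36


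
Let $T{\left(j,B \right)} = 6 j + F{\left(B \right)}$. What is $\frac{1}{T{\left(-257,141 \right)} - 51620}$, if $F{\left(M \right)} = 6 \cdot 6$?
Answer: $- \frac{1}{53126} \approx -1.8823 \cdot 10^{-5}$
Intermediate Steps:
$F{\left(M \right)} = 36$
$T{\left(j,B \right)} = 36 + 6 j$ ($T{\left(j,B \right)} = 6 j + 36 = 36 + 6 j$)
$\frac{1}{T{\left(-257,141 \right)} - 51620} = \frac{1}{\left(36 + 6 \left(-257\right)\right) - 51620} = \frac{1}{\left(36 - 1542\right) - 51620} = \frac{1}{-1506 - 51620} = \frac{1}{-53126} = - \frac{1}{53126}$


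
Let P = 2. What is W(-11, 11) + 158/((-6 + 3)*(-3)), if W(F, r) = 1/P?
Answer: 325/18 ≈ 18.056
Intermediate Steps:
W(F, r) = ½ (W(F, r) = 1/2 = ½)
W(-11, 11) + 158/((-6 + 3)*(-3)) = ½ + 158/((-6 + 3)*(-3)) = ½ + 158/(-3*(-3)) = ½ + 158/9 = 325/18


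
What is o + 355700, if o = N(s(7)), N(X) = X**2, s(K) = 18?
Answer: 356024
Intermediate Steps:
o = 324 (o = 18**2 = 324)
o + 355700 = 324 + 355700 = 356024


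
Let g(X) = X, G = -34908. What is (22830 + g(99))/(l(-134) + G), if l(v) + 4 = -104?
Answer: -7643/11672 ≈ -0.65481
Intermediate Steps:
l(v) = -108 (l(v) = -4 - 104 = -108)
(22830 + g(99))/(l(-134) + G) = (22830 + 99)/(-108 - 34908) = 22929/(-35016) = 22929*(-1/35016) = -7643/11672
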